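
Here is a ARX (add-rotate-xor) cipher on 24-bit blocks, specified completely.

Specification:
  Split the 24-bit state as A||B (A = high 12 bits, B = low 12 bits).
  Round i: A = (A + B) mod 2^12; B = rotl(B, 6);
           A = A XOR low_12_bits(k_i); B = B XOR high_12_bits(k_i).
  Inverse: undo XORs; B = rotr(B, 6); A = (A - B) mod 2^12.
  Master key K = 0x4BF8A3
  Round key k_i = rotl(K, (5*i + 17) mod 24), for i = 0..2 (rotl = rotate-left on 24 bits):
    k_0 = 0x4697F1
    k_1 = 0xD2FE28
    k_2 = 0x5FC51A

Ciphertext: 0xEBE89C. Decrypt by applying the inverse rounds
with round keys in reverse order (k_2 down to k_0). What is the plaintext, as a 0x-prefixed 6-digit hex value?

0x1F7F4B

s_0 = ciphertext = 0xEBE89C
s_1 = InvRound(s_0, k_2) = 0x36F835
s_2 = InvRound(s_1, k_1) = 0x6B3694
s_3 = InvRound(s_2, k_0) = 0x1F7F4B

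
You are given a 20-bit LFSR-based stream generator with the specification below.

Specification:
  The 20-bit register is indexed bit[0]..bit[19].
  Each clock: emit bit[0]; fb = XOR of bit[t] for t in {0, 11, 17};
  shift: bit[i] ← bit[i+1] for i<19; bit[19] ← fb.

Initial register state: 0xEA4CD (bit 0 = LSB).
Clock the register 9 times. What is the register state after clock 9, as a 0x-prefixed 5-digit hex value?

reg_0 = 0xEA4CD
clock 1: out=1, reg = 0x75266
clock 2: out=0, reg = 0xBA933
clock 3: out=1, reg = 0xDD499
clock 4: out=1, reg = 0xEEA4C
clock 5: out=0, reg = 0x77526
clock 6: out=0, reg = 0xBBA93
clock 7: out=1, reg = 0xDDD49
clock 8: out=1, reg = 0x6EEA4
clock 9: out=0, reg = 0x37752

0x37752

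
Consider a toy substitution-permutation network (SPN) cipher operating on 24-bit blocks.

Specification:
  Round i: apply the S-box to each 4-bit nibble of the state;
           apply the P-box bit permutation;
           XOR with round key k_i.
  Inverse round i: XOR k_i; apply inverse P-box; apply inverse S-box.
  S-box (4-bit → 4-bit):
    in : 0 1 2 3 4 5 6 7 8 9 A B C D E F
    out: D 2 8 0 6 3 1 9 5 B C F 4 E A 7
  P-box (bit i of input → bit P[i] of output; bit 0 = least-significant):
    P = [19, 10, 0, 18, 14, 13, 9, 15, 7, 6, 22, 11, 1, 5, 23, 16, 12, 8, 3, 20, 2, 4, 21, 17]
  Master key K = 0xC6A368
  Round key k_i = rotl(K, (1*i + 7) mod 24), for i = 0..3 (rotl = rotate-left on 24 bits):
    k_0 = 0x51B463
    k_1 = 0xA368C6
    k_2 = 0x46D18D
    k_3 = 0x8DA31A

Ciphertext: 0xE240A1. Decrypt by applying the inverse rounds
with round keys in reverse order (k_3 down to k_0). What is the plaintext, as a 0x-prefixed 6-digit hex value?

0x0EDCB6

s_0 = ciphertext = 0xE240A1
s_1 = InvRound(s_0, k_3) = 0xD498B0
s_2 = InvRound(s_1, k_2) = 0x9D426C
s_3 = InvRound(s_2, k_1) = 0xAA5747
s_4 = InvRound(s_3, k_0) = 0x0EDCB6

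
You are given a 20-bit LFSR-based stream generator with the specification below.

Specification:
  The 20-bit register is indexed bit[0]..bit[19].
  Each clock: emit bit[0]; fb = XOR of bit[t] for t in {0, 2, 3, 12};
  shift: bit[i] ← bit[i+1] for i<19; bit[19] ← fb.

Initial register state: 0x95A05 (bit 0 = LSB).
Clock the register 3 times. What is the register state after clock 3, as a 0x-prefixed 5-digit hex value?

0x32B40

reg_0 = 0x95A05
clock 1: out=1, reg = 0xCAD02
clock 2: out=0, reg = 0x65681
clock 3: out=1, reg = 0x32B40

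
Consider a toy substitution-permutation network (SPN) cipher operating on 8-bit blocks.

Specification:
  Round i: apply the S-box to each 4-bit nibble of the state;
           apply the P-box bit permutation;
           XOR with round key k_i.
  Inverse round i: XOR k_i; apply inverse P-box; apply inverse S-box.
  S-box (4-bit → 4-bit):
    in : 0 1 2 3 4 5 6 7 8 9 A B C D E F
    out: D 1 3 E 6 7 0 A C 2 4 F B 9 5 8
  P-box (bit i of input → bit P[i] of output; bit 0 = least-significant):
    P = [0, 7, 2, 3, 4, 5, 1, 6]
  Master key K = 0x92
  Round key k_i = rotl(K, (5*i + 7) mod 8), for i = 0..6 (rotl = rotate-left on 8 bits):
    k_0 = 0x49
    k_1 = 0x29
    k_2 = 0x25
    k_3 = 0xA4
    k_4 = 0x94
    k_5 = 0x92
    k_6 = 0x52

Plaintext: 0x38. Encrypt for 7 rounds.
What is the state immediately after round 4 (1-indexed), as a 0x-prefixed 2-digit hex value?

s_0 = plaintext = 0x38
s_1 = Round(s_0, k_0) = 0x27
s_2 = Round(s_1, k_1) = 0x91
s_3 = Round(s_2, k_2) = 0x04
s_4 = Round(s_3, k_3) = 0x72
s_5 = Round(s_4, k_4) = 0x75
s_6 = Round(s_5, k_5) = 0x77
s_7 = Round(s_6, k_6) = 0xBA

0x72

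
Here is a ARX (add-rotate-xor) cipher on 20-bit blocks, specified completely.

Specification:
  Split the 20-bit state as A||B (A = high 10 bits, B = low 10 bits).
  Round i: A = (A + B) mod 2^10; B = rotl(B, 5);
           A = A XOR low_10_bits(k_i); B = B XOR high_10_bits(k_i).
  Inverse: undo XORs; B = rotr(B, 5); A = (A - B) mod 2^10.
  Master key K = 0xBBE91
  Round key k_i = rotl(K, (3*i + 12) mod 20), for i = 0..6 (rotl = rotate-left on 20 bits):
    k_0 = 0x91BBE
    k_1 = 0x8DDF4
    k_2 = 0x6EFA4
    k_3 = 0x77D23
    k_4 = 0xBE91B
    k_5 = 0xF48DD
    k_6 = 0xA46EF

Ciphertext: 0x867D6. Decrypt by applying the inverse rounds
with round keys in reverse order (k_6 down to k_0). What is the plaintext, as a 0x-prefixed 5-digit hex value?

0x4A038

s_0 = ciphertext = 0x867D6
s_1 = InvRound(s_0, k_6) = 0x030EA
s_2 = InvRound(s_1, k_5) = 0x6E319
s_3 = InvRound(s_2, k_4) = 0x0D06F
s_4 = InvRound(s_3, k_3) = 0xC2A0D
s_5 = InvRound(s_4, k_2) = 0x746DD
s_6 = InvRound(s_5, k_1) = 0xB7947
s_7 = InvRound(s_6, k_0) = 0x4A038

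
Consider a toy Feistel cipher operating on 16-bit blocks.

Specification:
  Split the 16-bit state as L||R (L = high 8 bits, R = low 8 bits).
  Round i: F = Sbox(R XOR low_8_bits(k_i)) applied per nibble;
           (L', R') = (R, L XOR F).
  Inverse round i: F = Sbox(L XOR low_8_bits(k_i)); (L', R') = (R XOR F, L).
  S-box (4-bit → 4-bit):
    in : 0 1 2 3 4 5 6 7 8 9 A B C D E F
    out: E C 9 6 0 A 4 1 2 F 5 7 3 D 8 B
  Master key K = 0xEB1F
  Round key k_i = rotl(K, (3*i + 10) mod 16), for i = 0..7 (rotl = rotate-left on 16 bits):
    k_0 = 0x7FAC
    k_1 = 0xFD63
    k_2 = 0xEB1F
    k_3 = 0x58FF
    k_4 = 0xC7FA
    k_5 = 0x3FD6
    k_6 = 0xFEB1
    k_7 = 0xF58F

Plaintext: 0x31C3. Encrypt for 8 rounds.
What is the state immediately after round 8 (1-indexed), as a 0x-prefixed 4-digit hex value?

0x45EF

s_0 = plaintext = 0x31C3
s_1 = Round(s_0, k_0) = 0xC37A
s_2 = Round(s_1, k_1) = 0x7A0C
s_3 = Round(s_2, k_2) = 0x0CBC
s_4 = Round(s_3, k_3) = 0xBC0A
s_5 = Round(s_4, k_4) = 0x0A02
s_6 = Round(s_5, k_5) = 0x02DA
s_7 = Round(s_6, k_6) = 0xDA45
s_8 = Round(s_7, k_7) = 0x45EF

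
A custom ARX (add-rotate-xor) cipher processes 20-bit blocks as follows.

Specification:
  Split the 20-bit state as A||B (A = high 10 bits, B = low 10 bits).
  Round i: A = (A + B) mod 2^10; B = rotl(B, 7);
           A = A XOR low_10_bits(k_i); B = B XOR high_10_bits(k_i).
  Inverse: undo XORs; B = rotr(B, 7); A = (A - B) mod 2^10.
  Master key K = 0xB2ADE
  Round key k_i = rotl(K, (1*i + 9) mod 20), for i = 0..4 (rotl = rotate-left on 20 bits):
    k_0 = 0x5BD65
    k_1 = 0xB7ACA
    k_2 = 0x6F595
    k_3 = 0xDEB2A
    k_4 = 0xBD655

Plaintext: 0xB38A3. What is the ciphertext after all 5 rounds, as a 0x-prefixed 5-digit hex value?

s_0 = plaintext = 0xB38A3
s_1 = Round(s_0, k_0) = 0x850FB
s_2 = Round(s_1, k_1) = 0x71741
s_3 = Round(s_2, k_2) = 0x24D55
s_4 = Round(s_3, k_3) = 0xB09D0
s_5 = Round(s_4, k_4) = 0xB1ECF

0xB1ECF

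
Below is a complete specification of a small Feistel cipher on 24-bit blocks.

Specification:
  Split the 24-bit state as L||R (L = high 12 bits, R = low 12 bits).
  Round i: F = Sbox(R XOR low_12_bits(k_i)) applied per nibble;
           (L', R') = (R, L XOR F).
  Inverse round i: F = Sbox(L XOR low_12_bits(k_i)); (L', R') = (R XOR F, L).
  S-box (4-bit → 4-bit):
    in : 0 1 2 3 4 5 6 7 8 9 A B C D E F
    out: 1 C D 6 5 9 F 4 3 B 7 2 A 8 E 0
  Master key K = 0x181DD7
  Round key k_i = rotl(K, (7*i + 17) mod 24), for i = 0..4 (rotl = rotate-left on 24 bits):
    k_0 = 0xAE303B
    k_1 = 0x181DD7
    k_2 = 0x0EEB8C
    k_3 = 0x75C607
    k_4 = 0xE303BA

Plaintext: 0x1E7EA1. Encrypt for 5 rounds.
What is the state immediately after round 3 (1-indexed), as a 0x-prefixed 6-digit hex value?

0x395C9B

s_0 = plaintext = 0x1E7EA1
s_1 = Round(s_0, k_0) = 0xEA1F50
s_2 = Round(s_1, k_1) = 0xF50395
s_3 = Round(s_2, k_2) = 0x395C9B
s_4 = Round(s_3, k_3) = 0xC9B42F
s_5 = Round(s_4, k_4) = 0x42F822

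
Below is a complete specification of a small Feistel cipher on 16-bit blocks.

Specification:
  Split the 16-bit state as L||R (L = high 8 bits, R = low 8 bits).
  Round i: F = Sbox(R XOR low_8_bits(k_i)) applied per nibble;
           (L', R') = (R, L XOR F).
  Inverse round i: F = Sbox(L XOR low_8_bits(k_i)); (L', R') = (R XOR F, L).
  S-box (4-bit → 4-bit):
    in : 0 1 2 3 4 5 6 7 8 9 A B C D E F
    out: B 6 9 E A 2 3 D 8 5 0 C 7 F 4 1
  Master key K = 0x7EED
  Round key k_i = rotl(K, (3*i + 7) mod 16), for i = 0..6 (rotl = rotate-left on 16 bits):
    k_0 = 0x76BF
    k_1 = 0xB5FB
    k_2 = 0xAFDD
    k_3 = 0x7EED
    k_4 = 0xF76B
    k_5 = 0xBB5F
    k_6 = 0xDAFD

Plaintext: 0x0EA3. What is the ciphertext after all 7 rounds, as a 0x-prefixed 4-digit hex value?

s_0 = plaintext = 0x0EA3
s_1 = Round(s_0, k_0) = 0xA369
s_2 = Round(s_1, k_1) = 0x69FA
s_3 = Round(s_2, k_2) = 0xFAF4
s_4 = Round(s_3, k_3) = 0xF49F
s_5 = Round(s_4, k_4) = 0x9FEE
s_6 = Round(s_5, k_5) = 0xEE59
s_7 = Round(s_6, k_6) = 0x59E4

0x59E4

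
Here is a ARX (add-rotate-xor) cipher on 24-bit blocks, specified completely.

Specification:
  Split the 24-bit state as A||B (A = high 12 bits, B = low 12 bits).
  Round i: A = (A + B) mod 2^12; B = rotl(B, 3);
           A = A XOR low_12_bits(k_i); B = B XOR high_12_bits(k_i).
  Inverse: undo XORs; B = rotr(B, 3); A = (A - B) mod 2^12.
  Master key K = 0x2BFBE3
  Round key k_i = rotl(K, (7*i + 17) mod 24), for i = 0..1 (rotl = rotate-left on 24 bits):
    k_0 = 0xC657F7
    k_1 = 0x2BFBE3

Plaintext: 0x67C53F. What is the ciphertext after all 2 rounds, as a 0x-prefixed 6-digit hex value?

0xA08E45

s_0 = plaintext = 0x67C53F
s_1 = Round(s_0, k_0) = 0xC4C59F
s_2 = Round(s_1, k_1) = 0xA08E45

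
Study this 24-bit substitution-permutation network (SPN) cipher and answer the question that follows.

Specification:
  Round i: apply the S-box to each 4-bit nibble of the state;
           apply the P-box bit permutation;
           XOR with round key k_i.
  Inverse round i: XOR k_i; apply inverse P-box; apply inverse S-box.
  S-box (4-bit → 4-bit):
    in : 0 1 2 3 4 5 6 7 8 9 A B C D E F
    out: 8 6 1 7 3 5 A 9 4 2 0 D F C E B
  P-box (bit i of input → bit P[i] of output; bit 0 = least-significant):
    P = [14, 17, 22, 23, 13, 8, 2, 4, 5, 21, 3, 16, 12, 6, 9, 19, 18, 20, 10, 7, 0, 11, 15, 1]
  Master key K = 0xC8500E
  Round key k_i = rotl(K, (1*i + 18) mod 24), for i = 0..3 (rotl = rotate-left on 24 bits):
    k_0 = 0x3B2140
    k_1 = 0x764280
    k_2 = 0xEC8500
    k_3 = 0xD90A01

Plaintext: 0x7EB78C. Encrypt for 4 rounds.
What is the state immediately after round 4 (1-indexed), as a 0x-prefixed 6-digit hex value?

s_0 = plaintext = 0x7EB78C
s_1 = Round(s_0, k_0) = 0xE077E7
s_2 = Round(s_1, k_1) = 0xFF9B36
s_3 = Round(s_2, k_2) = 0x7BACEF
s_4 = Round(s_3, k_3) = 0x7E4FBE

0x7E4FBE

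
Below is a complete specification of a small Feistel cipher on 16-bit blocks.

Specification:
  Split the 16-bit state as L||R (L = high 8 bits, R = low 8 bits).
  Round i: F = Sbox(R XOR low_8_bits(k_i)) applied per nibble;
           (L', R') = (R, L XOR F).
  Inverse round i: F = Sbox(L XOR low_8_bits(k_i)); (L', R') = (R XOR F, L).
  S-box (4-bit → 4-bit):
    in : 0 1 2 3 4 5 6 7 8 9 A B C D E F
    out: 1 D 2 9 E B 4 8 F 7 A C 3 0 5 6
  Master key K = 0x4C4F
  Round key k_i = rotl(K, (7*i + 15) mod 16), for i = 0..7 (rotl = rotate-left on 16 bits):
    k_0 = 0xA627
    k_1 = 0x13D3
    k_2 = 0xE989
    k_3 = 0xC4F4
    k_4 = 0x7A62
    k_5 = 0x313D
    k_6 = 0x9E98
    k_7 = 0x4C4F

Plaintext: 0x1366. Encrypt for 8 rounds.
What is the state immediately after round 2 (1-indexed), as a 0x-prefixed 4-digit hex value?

0xFE46

s_0 = plaintext = 0x1366
s_1 = Round(s_0, k_0) = 0x66FE
s_2 = Round(s_1, k_1) = 0xFE46
s_3 = Round(s_2, k_2) = 0x46C8
s_4 = Round(s_3, k_3) = 0xC8D5
s_5 = Round(s_4, k_4) = 0xD500
s_6 = Round(s_5, k_5) = 0x0045
s_7 = Round(s_6, k_6) = 0x4500
s_8 = Round(s_7, k_7) = 0x00A3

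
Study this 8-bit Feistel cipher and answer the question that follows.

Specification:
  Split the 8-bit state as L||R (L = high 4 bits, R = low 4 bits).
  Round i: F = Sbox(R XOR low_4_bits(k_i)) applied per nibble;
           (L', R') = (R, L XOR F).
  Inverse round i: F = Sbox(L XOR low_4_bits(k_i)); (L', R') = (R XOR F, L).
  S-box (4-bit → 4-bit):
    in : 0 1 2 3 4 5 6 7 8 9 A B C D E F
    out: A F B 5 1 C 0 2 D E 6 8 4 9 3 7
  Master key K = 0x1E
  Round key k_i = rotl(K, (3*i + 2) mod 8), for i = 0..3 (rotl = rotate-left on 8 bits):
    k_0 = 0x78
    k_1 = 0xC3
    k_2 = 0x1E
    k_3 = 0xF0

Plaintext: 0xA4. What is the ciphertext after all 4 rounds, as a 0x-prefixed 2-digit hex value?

s_0 = plaintext = 0xA4
s_1 = Round(s_0, k_0) = 0x4E
s_2 = Round(s_1, k_1) = 0xED
s_3 = Round(s_2, k_2) = 0xDB
s_4 = Round(s_3, k_3) = 0xB5

0xB5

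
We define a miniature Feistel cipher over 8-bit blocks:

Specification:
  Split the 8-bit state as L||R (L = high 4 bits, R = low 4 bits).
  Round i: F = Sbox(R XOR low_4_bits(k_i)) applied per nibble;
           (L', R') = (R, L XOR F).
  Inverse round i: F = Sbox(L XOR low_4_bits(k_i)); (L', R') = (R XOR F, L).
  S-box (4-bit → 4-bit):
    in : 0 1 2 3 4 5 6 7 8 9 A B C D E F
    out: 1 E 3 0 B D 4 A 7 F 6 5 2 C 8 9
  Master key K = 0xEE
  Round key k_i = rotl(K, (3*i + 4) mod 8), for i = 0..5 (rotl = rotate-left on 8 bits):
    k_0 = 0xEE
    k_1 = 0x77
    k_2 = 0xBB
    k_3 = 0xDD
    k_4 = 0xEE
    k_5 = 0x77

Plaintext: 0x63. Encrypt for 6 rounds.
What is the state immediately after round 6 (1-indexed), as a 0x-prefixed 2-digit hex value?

s_0 = plaintext = 0x63
s_1 = Round(s_0, k_0) = 0x3A
s_2 = Round(s_1, k_1) = 0xAF
s_3 = Round(s_2, k_2) = 0xF1
s_4 = Round(s_3, k_3) = 0x1D
s_5 = Round(s_4, k_4) = 0xD1
s_6 = Round(s_5, k_5) = 0x19

0x19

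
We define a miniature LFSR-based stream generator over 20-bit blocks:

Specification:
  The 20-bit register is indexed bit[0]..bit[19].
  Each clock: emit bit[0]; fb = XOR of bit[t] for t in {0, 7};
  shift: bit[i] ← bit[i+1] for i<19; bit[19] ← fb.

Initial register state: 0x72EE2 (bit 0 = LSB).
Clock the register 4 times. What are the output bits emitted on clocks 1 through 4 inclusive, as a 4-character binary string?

reg_0 = 0x72EE2
clock 1: out=0, reg = 0xB9771
clock 2: out=1, reg = 0xDCBB8
clock 3: out=0, reg = 0xEE5DC
clock 4: out=0, reg = 0xF72EE

0100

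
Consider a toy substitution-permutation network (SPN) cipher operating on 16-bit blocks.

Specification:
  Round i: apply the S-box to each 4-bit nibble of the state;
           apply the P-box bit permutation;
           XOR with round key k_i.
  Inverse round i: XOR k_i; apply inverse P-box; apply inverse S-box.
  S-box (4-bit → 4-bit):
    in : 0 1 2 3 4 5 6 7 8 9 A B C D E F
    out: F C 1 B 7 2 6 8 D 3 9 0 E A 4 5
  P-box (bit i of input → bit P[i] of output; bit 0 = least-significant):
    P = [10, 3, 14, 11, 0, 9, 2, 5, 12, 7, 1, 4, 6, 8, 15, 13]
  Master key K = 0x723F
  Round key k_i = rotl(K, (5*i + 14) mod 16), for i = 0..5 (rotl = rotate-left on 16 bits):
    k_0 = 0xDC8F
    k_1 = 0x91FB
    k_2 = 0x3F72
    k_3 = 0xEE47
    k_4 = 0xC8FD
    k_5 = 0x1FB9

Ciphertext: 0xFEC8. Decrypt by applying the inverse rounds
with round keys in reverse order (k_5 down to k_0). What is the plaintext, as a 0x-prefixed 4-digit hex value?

0x9CEC

s_0 = ciphertext = 0xFEC8
s_1 = InvRound(s_0, k_5) = 0x07AE
s_2 = InvRound(s_1, k_4) = 0x4198
s_3 = InvRound(s_2, k_3) = 0x0C43
s_4 = InvRound(s_3, k_2) = 0xDA3B
s_5 = InvRound(s_4, k_1) = 0x9551
s_6 = InvRound(s_5, k_0) = 0x9CEC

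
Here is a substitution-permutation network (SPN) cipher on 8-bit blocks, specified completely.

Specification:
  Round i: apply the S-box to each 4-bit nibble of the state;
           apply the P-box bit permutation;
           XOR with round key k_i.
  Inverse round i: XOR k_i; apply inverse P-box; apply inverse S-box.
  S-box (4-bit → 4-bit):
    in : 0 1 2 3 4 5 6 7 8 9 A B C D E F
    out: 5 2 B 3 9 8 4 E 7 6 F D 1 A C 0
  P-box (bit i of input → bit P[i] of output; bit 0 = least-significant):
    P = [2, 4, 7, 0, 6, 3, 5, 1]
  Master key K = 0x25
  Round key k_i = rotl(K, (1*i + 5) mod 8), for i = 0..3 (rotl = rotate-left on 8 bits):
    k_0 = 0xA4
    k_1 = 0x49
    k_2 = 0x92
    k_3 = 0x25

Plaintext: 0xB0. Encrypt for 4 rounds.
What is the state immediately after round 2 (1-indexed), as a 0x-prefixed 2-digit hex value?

s_0 = plaintext = 0xB0
s_1 = Round(s_0, k_0) = 0x42
s_2 = Round(s_1, k_1) = 0x1E
s_3 = Round(s_2, k_2) = 0x1B
s_4 = Round(s_3, k_3) = 0xA8

0x1E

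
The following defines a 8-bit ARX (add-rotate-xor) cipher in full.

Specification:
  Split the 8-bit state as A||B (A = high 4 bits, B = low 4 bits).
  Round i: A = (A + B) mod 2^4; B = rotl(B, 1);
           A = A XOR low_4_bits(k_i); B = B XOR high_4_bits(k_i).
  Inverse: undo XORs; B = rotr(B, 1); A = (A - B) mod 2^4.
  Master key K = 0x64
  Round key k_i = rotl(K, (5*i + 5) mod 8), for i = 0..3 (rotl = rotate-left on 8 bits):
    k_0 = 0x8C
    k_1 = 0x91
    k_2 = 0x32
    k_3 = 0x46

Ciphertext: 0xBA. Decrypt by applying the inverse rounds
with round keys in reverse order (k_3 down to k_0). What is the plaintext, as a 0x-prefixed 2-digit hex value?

s_0 = ciphertext = 0xBA
s_1 = InvRound(s_0, k_3) = 0x67
s_2 = InvRound(s_1, k_2) = 0x22
s_3 = InvRound(s_2, k_1) = 0x6D
s_4 = InvRound(s_3, k_0) = 0x0A

0x0A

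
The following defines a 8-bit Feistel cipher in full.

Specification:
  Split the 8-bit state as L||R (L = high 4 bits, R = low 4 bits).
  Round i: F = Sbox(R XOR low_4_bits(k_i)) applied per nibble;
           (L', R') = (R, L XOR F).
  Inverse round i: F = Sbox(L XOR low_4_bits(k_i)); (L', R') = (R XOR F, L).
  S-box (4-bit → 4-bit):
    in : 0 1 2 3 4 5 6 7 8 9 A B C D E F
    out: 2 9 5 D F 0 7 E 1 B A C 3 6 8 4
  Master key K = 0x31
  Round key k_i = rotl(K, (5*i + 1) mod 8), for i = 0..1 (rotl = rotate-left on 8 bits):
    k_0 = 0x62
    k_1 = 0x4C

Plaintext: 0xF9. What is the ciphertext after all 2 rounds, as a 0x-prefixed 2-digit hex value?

0x3D

s_0 = plaintext = 0xF9
s_1 = Round(s_0, k_0) = 0x93
s_2 = Round(s_1, k_1) = 0x3D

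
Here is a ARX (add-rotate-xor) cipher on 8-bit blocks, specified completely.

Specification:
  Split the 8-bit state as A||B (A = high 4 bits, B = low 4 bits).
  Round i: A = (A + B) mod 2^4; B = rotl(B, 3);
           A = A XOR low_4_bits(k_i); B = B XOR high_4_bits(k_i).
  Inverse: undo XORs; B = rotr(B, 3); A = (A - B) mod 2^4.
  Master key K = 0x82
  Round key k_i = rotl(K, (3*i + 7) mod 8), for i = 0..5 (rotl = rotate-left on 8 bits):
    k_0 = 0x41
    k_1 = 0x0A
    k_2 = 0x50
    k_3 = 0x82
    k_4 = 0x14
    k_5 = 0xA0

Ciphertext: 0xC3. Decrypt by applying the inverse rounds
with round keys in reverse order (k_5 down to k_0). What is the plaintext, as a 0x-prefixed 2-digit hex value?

0x3E

s_0 = ciphertext = 0xC3
s_1 = InvRound(s_0, k_5) = 0x93
s_2 = InvRound(s_1, k_4) = 0x94
s_3 = InvRound(s_2, k_3) = 0x29
s_4 = InvRound(s_3, k_2) = 0x99
s_5 = InvRound(s_4, k_1) = 0x03
s_6 = InvRound(s_5, k_0) = 0x3E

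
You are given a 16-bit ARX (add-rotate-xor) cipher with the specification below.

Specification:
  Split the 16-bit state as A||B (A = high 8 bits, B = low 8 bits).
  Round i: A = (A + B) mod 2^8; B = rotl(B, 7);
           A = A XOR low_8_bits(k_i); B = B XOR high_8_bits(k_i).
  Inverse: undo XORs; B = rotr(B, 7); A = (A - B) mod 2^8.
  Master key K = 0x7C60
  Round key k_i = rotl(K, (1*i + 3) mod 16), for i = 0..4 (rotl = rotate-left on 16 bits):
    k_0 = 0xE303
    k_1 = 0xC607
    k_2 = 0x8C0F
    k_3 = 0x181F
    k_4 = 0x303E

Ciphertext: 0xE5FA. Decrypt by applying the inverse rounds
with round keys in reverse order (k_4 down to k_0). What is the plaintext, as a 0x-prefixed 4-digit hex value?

0xD160

s_0 = ciphertext = 0xE5FA
s_1 = InvRound(s_0, k_4) = 0x4695
s_2 = InvRound(s_1, k_3) = 0x3E1B
s_3 = InvRound(s_2, k_2) = 0x022F
s_4 = InvRound(s_3, k_1) = 0x32D3
s_5 = InvRound(s_4, k_0) = 0xD160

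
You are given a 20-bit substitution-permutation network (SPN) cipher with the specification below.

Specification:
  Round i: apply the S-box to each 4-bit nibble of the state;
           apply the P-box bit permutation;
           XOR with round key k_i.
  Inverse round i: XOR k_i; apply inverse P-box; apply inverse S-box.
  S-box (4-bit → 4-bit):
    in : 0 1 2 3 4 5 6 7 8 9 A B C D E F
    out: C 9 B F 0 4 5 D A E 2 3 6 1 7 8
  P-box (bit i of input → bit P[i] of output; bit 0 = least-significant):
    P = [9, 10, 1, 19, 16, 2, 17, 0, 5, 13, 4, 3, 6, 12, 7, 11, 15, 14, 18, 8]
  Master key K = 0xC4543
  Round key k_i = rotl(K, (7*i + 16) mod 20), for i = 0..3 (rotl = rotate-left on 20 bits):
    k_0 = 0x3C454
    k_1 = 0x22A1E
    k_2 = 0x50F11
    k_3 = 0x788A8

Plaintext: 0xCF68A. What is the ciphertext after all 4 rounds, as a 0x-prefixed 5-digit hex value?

0x6943C

s_0 = plaintext = 0xCF68A
s_1 = Round(s_0, k_0) = 0x78861
s_2 = Round(s_1, k_1) = 0xD9116
s_3 = Round(s_2, k_2) = 0x495BA
s_4 = Round(s_3, k_3) = 0x6943C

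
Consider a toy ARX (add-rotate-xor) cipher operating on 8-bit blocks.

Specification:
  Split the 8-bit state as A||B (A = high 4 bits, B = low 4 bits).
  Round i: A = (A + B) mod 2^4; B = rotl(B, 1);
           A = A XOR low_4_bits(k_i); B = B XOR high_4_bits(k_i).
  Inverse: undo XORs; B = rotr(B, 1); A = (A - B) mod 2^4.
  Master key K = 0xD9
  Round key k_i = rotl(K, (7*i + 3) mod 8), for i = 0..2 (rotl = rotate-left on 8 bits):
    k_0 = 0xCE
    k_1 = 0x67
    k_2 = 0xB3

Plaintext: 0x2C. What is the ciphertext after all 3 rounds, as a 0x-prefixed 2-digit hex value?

s_0 = plaintext = 0x2C
s_1 = Round(s_0, k_0) = 0x05
s_2 = Round(s_1, k_1) = 0x2C
s_3 = Round(s_2, k_2) = 0xD2

0xD2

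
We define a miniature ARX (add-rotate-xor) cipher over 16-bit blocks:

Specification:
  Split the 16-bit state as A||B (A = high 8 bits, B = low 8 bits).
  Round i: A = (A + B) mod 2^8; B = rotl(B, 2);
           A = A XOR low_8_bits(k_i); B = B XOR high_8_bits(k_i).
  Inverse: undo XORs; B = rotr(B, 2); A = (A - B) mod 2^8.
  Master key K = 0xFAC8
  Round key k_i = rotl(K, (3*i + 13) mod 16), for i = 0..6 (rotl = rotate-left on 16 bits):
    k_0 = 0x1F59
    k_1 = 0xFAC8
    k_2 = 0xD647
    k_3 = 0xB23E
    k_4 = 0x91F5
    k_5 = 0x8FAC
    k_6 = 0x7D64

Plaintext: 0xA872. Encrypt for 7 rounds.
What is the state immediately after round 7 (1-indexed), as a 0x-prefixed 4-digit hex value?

s_0 = plaintext = 0xA872
s_1 = Round(s_0, k_0) = 0x43D6
s_2 = Round(s_1, k_1) = 0xD1A1
s_3 = Round(s_2, k_2) = 0x3550
s_4 = Round(s_3, k_3) = 0xBBF3
s_5 = Round(s_4, k_4) = 0x5B5E
s_6 = Round(s_5, k_5) = 0x15F6
s_7 = Round(s_6, k_6) = 0x6FA6

0x6FA6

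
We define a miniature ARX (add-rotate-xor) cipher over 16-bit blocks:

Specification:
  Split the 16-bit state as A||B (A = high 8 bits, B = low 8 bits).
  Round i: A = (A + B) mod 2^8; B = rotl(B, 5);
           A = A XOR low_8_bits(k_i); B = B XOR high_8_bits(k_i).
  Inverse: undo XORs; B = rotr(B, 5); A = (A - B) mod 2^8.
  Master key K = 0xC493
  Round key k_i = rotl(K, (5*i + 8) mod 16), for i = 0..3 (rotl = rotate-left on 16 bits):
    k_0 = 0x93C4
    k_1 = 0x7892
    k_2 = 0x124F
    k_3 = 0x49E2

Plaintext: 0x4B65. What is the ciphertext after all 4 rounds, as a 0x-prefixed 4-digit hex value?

s_0 = plaintext = 0x4B65
s_1 = Round(s_0, k_0) = 0x743F
s_2 = Round(s_1, k_1) = 0x219F
s_3 = Round(s_2, k_2) = 0x8FE1
s_4 = Round(s_3, k_3) = 0x9275

0x9275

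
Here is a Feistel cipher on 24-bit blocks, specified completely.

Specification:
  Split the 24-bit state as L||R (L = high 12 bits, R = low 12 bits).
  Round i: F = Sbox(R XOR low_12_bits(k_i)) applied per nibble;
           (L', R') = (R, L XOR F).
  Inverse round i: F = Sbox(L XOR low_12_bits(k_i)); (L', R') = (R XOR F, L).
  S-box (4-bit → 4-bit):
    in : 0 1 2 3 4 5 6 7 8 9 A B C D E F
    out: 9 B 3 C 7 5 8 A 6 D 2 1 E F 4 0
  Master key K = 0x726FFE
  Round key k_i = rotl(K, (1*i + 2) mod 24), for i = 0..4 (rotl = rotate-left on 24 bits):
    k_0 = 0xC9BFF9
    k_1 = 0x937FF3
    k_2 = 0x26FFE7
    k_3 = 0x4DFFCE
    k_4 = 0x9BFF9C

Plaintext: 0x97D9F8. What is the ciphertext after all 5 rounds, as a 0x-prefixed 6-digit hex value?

0x2DFDB8

s_0 = plaintext = 0x97D9F8
s_1 = Round(s_0, k_0) = 0x9F81E6
s_2 = Round(s_1, k_1) = 0x1E6D4D
s_3 = Round(s_2, k_2) = 0xD4D2C4
s_4 = Round(s_3, k_3) = 0x2C42DF
s_5 = Round(s_4, k_4) = 0x2DFDB8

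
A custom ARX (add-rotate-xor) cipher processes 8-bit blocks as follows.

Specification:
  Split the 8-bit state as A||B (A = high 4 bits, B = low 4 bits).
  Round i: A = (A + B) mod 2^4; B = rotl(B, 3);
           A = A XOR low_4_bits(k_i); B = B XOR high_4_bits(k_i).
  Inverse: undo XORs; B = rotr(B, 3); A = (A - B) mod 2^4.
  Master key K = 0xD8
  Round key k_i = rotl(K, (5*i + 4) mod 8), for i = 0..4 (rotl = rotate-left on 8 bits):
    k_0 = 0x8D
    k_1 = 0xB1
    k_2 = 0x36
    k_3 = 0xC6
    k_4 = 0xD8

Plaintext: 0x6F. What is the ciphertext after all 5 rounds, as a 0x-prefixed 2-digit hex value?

0xA7

s_0 = plaintext = 0x6F
s_1 = Round(s_0, k_0) = 0x87
s_2 = Round(s_1, k_1) = 0xE0
s_3 = Round(s_2, k_2) = 0x83
s_4 = Round(s_3, k_3) = 0xD5
s_5 = Round(s_4, k_4) = 0xA7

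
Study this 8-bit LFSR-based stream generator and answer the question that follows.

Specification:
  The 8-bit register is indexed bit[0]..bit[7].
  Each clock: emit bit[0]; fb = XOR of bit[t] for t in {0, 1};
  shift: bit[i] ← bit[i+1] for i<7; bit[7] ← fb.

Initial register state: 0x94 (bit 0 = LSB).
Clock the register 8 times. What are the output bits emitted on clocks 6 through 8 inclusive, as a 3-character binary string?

reg_0 = 0x94
clock 1: out=0, reg = 0x4A
clock 2: out=0, reg = 0xA5
clock 3: out=1, reg = 0xD2
clock 4: out=0, reg = 0xE9
clock 5: out=1, reg = 0xF4
clock 6: out=0, reg = 0x7A
clock 7: out=0, reg = 0xBD
clock 8: out=1, reg = 0xDE

001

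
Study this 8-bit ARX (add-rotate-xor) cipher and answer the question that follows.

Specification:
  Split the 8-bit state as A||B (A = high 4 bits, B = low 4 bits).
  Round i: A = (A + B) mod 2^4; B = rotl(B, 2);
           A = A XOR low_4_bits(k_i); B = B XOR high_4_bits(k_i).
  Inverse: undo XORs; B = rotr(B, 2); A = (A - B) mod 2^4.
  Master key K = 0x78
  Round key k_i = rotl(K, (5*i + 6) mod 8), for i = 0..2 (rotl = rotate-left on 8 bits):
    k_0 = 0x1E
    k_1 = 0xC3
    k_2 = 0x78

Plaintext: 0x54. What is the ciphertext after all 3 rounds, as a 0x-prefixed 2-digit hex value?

0x84

s_0 = plaintext = 0x54
s_1 = Round(s_0, k_0) = 0x70
s_2 = Round(s_1, k_1) = 0x4C
s_3 = Round(s_2, k_2) = 0x84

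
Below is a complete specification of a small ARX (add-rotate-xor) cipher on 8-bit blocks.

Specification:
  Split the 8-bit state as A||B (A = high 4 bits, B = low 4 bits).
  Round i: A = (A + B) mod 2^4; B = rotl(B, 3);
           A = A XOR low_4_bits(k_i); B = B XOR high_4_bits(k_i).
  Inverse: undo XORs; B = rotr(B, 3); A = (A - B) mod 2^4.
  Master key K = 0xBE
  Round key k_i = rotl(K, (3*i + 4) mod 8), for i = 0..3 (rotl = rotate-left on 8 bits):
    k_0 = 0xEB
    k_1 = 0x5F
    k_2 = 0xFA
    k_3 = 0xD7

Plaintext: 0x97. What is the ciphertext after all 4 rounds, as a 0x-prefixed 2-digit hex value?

s_0 = plaintext = 0x97
s_1 = Round(s_0, k_0) = 0xB5
s_2 = Round(s_1, k_1) = 0xFF
s_3 = Round(s_2, k_2) = 0x40
s_4 = Round(s_3, k_3) = 0x3D

0x3D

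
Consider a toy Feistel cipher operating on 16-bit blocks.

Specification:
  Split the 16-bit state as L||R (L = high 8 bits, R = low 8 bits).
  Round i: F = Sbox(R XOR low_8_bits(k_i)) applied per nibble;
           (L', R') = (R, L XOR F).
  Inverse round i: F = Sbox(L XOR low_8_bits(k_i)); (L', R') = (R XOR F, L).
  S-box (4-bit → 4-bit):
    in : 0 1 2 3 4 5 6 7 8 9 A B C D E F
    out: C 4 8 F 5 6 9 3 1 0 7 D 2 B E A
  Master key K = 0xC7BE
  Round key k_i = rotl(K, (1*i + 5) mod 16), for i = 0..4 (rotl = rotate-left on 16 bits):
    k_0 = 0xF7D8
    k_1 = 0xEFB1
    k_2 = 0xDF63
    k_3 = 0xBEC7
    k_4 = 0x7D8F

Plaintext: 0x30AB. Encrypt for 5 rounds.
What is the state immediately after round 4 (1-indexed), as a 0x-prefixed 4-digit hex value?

0x4661

s_0 = plaintext = 0x30AB
s_1 = Round(s_0, k_0) = 0xAB0F
s_2 = Round(s_1, k_1) = 0x0F75
s_3 = Round(s_2, k_2) = 0x7546
s_4 = Round(s_3, k_3) = 0x4661
s_5 = Round(s_4, k_4) = 0x61A8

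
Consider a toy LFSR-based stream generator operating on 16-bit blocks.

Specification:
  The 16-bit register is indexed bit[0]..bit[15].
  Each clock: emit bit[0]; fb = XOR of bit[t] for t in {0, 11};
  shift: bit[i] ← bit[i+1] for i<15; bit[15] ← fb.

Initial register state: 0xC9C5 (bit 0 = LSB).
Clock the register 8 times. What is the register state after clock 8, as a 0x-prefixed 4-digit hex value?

0x5CC9

reg_0 = 0xC9C5
clock 1: out=1, reg = 0x64E2
clock 2: out=0, reg = 0x3271
clock 3: out=1, reg = 0x9938
clock 4: out=0, reg = 0xCC9C
clock 5: out=0, reg = 0xE64E
clock 6: out=0, reg = 0x7327
clock 7: out=1, reg = 0xB993
clock 8: out=1, reg = 0x5CC9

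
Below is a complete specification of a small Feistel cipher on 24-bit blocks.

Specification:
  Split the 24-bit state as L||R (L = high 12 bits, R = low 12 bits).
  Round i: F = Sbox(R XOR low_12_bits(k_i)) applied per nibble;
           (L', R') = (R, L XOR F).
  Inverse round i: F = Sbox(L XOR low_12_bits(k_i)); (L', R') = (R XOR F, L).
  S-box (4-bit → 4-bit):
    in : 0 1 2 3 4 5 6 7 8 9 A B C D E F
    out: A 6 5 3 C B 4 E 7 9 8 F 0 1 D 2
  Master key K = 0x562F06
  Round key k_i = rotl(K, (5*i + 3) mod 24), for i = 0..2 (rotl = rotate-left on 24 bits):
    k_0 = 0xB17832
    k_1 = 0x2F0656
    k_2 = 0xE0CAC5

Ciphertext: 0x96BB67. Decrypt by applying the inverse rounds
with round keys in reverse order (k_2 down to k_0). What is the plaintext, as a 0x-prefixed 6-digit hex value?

0x86349B

s_0 = ciphertext = 0x96BB67
s_1 = InvRound(s_0, k_2) = 0x8EA96B
s_2 = InvRound(s_1, k_1) = 0x49B8EA
s_3 = InvRound(s_2, k_0) = 0x86349B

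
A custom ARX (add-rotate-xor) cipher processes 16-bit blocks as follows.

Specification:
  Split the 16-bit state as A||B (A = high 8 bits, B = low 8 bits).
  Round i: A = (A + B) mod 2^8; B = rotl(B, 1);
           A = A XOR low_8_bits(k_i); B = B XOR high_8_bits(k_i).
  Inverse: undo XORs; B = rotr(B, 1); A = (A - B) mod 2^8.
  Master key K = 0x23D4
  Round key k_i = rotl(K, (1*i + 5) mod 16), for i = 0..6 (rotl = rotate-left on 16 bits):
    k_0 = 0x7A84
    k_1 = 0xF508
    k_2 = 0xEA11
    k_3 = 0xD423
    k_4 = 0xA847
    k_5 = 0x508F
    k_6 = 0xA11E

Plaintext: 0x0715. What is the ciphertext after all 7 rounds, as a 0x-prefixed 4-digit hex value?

s_0 = plaintext = 0x0715
s_1 = Round(s_0, k_0) = 0x9850
s_2 = Round(s_1, k_1) = 0xE055
s_3 = Round(s_2, k_2) = 0x2440
s_4 = Round(s_3, k_3) = 0x4754
s_5 = Round(s_4, k_4) = 0xDC00
s_6 = Round(s_5, k_5) = 0x5350
s_7 = Round(s_6, k_6) = 0xBD01

0xBD01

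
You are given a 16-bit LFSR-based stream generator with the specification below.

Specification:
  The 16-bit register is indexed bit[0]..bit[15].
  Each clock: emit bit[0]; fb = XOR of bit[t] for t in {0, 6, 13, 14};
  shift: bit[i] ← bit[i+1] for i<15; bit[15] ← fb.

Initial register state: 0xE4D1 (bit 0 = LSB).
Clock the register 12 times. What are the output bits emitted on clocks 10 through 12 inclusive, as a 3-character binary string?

010

reg_0 = 0xE4D1
clock 1: out=1, reg = 0x7268
clock 2: out=0, reg = 0xB934
clock 3: out=0, reg = 0xDC9A
clock 4: out=0, reg = 0xEE4D
clock 5: out=1, reg = 0x7726
clock 6: out=0, reg = 0x3B93
clock 7: out=1, reg = 0x1DC9
clock 8: out=1, reg = 0x0EE4
clock 9: out=0, reg = 0x8772
clock 10: out=0, reg = 0xC3B9
clock 11: out=1, reg = 0x61DC
clock 12: out=0, reg = 0xB0EE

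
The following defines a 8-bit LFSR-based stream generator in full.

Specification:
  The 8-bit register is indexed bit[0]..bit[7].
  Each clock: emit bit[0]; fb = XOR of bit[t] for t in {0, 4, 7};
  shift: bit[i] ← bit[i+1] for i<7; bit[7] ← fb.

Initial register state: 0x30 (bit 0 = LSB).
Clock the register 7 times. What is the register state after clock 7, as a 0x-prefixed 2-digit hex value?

reg_0 = 0x30
clock 1: out=0, reg = 0x98
clock 2: out=0, reg = 0x4C
clock 3: out=0, reg = 0x26
clock 4: out=0, reg = 0x13
clock 5: out=1, reg = 0x09
clock 6: out=1, reg = 0x84
clock 7: out=0, reg = 0xC2

0xC2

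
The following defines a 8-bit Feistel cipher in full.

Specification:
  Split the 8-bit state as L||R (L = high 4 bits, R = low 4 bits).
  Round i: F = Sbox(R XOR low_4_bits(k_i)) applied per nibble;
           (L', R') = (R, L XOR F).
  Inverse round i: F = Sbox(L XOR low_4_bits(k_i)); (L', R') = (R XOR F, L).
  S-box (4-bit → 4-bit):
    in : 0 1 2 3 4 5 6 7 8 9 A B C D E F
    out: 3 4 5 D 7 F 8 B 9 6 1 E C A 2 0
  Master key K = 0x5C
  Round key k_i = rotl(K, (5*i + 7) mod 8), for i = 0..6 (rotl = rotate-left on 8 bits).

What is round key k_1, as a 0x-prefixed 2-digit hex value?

K = 0x5C
k_0 = rotl(K, (5*0+7) mod 8) = rotl(K, 7) = 0x2E
k_1 = rotl(K, (5*1+7) mod 8) = rotl(K, 4) = 0xC5

0xC5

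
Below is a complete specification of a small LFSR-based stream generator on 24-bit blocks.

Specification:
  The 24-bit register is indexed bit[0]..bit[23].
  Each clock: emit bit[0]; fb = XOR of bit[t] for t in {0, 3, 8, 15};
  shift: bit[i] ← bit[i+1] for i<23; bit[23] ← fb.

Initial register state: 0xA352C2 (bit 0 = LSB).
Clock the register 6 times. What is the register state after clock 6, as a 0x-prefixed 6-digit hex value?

reg_0 = 0xA352C2
clock 1: out=0, reg = 0x51A961
clock 2: out=1, reg = 0xA8D4B0
clock 3: out=0, reg = 0xD46A58
clock 4: out=0, reg = 0xEA352C
clock 5: out=0, reg = 0x751A96
clock 6: out=0, reg = 0x3A8D4B

0x3A8D4B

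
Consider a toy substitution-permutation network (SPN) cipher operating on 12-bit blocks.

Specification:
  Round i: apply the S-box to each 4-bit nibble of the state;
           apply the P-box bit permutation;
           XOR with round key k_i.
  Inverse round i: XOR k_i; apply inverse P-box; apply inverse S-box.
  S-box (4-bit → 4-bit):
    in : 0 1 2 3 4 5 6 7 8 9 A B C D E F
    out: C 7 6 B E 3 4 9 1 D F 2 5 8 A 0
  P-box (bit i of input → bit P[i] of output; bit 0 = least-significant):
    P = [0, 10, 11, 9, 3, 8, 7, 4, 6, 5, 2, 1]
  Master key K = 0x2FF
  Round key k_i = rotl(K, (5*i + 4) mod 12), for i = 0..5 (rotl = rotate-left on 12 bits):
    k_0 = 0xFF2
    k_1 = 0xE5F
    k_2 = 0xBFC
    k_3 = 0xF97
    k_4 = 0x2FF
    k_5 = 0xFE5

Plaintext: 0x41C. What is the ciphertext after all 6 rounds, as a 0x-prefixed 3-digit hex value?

s_0 = plaintext = 0x41C
s_1 = Round(s_0, k_0) = 0x65D
s_2 = Round(s_1, k_1) = 0xD53
s_3 = Round(s_2, k_2) = 0xCF7
s_4 = Round(s_3, k_3) = 0xDD2
s_5 = Round(s_4, k_4) = 0xEED
s_6 = Round(s_5, k_5) = 0xCD7

0xCD7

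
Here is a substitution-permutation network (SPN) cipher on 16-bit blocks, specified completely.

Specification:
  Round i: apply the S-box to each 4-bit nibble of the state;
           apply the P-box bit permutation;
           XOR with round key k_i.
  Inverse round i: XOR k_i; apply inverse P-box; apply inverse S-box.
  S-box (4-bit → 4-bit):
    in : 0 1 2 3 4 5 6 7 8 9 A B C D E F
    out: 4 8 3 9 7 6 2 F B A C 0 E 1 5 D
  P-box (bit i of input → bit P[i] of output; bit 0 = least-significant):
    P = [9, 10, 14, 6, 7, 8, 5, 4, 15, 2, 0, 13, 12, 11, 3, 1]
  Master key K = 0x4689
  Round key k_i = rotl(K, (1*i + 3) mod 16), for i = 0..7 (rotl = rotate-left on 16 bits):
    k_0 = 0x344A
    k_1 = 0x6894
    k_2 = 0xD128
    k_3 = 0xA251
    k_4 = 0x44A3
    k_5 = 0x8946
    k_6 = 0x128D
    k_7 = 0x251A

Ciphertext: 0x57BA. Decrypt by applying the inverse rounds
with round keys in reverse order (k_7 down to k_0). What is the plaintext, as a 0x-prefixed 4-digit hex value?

0xD8F1

s_0 = ciphertext = 0x57BA
s_1 = InvRound(s_0, k_7) = 0xD1EE
s_2 = InvRound(s_1, k_6) = 0x1E5F
s_3 = InvRound(s_2, k_5) = 0xEE92
s_4 = InvRound(s_3, k_4) = 0x6FAD
s_5 = InvRound(s_4, k_3) = 0x527C
s_6 = InvRound(s_5, k_2) = 0xB293
s_7 = InvRound(s_6, k_1) = 0x84BE
s_8 = InvRound(s_7, k_0) = 0xD8F1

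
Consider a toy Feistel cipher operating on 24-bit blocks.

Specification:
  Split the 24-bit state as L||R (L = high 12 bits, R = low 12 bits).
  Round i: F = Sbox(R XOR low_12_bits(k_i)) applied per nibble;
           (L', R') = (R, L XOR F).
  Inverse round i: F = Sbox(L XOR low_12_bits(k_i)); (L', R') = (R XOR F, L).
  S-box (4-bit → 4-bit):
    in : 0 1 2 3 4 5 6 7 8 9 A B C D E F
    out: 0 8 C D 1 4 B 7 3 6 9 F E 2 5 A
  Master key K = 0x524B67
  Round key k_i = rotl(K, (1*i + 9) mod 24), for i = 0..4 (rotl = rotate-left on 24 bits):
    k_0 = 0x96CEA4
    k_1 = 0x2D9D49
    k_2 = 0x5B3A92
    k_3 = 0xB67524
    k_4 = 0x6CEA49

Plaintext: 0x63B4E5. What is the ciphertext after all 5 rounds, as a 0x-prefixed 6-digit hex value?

s_0 = plaintext = 0x63B4E5
s_1 = Round(s_0, k_0) = 0x4E5F23
s_2 = Round(s_1, k_1) = 0xF2385C
s_3 = Round(s_2, k_2) = 0x85C3C6
s_4 = Round(s_3, k_3) = 0x3C6300
s_5 = Round(s_4, k_4) = 0x3005D0

0x3005D0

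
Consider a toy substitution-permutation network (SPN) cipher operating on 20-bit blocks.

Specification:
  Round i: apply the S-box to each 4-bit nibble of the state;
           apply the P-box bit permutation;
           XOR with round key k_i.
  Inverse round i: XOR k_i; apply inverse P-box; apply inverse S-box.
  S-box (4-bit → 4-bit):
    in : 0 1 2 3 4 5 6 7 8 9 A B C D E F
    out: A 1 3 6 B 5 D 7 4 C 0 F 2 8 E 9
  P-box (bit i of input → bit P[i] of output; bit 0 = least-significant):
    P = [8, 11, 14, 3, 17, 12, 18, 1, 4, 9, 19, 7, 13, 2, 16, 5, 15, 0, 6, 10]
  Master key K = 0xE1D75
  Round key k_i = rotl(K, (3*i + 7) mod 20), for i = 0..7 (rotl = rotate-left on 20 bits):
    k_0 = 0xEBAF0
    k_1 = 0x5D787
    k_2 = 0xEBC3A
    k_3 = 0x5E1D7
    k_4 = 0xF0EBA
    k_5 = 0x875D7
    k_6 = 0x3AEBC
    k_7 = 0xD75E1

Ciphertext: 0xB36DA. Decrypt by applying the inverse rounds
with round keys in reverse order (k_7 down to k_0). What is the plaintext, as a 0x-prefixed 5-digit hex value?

0x34973

s_0 = ciphertext = 0xB36DA
s_1 = InvRound(s_0, k_7) = 0xCD266
s_2 = InvRound(s_1, k_6) = 0x956BE
s_3 = InvRound(s_2, k_5) = 0x36CAF
s_4 = InvRound(s_3, k_4) = 0xC2788
s_5 = InvRound(s_4, k_3) = 0xB37D9
s_6 = InvRound(s_5, k_2) = 0x79092
s_7 = InvRound(s_6, k_1) = 0x0C215
s_8 = InvRound(s_7, k_0) = 0x34973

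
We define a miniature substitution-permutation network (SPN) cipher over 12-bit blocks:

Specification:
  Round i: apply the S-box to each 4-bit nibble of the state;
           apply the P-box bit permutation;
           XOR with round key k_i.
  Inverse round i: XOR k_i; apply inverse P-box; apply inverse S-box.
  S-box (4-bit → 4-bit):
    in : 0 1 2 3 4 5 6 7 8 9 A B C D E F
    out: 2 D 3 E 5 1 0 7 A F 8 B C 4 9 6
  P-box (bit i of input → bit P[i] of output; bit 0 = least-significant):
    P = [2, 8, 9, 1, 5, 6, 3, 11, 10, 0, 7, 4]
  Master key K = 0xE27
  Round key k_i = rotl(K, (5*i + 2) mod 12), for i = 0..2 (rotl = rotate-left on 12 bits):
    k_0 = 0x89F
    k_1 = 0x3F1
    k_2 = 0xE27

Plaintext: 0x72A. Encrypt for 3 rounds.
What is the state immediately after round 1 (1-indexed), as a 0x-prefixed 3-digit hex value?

s_0 = plaintext = 0x72A
s_1 = Round(s_0, k_0) = 0xC7C
s_2 = Round(s_1, k_1) = 0x10B
s_3 = Round(s_2, k_2) = 0xBF1

0xC7C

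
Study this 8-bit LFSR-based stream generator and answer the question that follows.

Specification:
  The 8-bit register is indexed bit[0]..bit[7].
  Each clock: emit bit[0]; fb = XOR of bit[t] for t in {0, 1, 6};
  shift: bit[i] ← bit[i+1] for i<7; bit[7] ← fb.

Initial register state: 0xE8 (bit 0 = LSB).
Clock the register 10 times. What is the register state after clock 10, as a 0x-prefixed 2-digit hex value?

reg_0 = 0xE8
clock 1: out=0, reg = 0xF4
clock 2: out=0, reg = 0xFA
clock 3: out=0, reg = 0x7D
clock 4: out=1, reg = 0x3E
clock 5: out=0, reg = 0x9F
clock 6: out=1, reg = 0x4F
clock 7: out=1, reg = 0xA7
clock 8: out=1, reg = 0x53
clock 9: out=1, reg = 0xA9
clock 10: out=1, reg = 0xD4

0xD4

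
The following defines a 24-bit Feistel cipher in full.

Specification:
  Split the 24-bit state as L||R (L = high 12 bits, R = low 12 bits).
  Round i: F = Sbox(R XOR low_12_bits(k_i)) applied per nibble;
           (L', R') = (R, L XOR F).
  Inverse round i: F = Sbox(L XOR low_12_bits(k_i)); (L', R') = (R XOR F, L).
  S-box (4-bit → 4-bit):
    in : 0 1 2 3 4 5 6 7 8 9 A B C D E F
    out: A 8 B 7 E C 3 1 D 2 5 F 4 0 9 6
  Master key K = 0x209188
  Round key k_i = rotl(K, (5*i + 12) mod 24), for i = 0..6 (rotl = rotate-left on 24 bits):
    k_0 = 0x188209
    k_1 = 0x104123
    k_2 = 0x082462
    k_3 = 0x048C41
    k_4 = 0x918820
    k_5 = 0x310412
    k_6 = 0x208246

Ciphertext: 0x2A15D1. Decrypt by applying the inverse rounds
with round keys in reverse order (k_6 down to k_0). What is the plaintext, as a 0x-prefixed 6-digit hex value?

0x4DE5A8

s_0 = ciphertext = 0x2A15D1
s_1 = InvRound(s_0, k_6) = 0xF402A1
s_2 = InvRound(s_1, k_5) = 0xD6AF40
s_3 = InvRound(s_2, k_4) = 0x3A5D6A
s_4 = InvRound(s_3, k_3) = 0xBF43A5
s_5 = InvRound(s_4, k_2) = 0x586BF4
s_6 = InvRound(s_5, k_1) = 0x5A8586
s_7 = InvRound(s_6, k_0) = 0x4DE5A8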